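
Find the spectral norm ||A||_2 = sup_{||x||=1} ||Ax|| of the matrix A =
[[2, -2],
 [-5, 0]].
||A||_2 = sqrt((33 + sqrt(689))/2) ≈ 5.4428 (= sqrt(largest eigenvalue of A^T A))

||A||_2 = sigma_max(A) = sqrt(lambda_max(A^T A)). Form the symmetric matrix M = A^T A =
[[29, -4],
 [-4, 4]].
Its characteristic polynomial (trace, determinant of M give the coefficients) is
  p(λ) = det(λ I - M) = λ^2 - 33λ + 100.
For λ^2 - 33λ + 100 the discriminant is 689. It is nonnegative but not a perfect square, so the roots are real and irrational: λ = (33 ± sqrt(689))/2 ≈ 29.6244, 3.3756.
So the eigenvalues of A^T A are ≈ 3.3756, 29.6244 (all ≥ 0, as they must be for A^T A). The largest is λ_max = (33 + sqrt(689))/2 ≈ 29.6244, hence ||A||_2 = sqrt(λ_max) = sqrt((33 + sqrt(689))/2) ≈ 5.4428.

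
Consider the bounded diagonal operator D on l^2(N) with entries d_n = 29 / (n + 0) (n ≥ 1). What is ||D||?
||D|| = 29 (attained at n = 1)

For D diagonal, ||D|| = sup_n |d_n| = sup_n 29/(n + 0). This is positive and strictly decreasing in n, so the supremum is attained at n = 1: d_1 = 29/(1 + 0) = 29. Hence ||D|| = 29.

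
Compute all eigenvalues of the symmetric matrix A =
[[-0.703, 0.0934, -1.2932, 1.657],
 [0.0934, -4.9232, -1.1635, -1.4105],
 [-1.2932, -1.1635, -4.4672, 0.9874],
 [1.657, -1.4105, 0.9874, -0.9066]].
sigma(A) ≈ {-6, -5, -1, 1}

A is real symmetric, so its spectrum consists of real eigenvalues. Expanding the characteristic polynomial of the displayed matrix gives
  det(λ I - A) = p(λ) = λ^4 + (11)λ^3 + (29)λ^2 + (-10.9986)λ + (-29.9972).
Solving p(λ) = 0 yields eigenvalues ≈ -6, -5, -1, 1. (A is shown rounded to 4 decimals, so these recover the underlying integer eigenvalues to within that precision.)
Verification: the trace of A = -11 equals the sum of eigenvalues -11, and det(A) ≈ -29.9972 matches the eigenvalue product -30.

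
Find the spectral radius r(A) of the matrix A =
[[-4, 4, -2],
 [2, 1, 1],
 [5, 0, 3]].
r(A) = (3 + sqrt(17))/2 ≈ 3.5616

The eigenvalues of A are the roots of its characteristic polynomial. With M = A (coefficients from the trace, the sum of principal 2x2 minors, and det A):
  p(λ) = det(λ I - M) = λ^3 - 11λ + 6.
By the rational root theorem any rational root is an integer divisor of 6. Testing λ = 3: p(3) = 27 + 0 - 33 + 6 = 0, so λ = 3 is a root. Dividing out (λ - 3) leaves p(λ) = (λ - 3)(λ^2 + 3λ - 2). For λ^2 + 3λ - 2 the discriminant is 17. It is nonnegative but not a perfect square, so the roots are real and irrational: λ = (-3 ± sqrt(17))/2 ≈ 0.5616, -3.5616.
Thus the eigenvalues (to 4 decimals) are 0.5616 (modulus 0.5616); -3.5616 (modulus 3.5616); 3 (modulus 3). The spectral radius is the largest modulus: r(A) = (3 + sqrt(17))/2 ≈ 3.5616. (Cross-check: r(A) ≤ ||A||_2 ≈ 8.0067; equality holds whenever A is normal, though it can also hold for some non-normal A.)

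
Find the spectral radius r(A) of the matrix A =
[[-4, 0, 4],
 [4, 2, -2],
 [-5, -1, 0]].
r(A) ≈ 4.146

The eigenvalues of A are the roots of its characteristic polynomial. With M = A (coefficients from the trace, the sum of principal 2x2 minors, and det A):
  p(λ) = det(λ I - M) = λ^3 + 2λ^2 + 10λ - 32.
No integer candidate from the rational root theorem (±divisors of 32) is a root, so the roots are irrational. The cubic discriminant is Δ = -41744 < 0, so there is one real root and a complex-conjugate pair. p(1) = -19 and p(2) = 4 have opposite signs, so a root lies in (1, 2); Newton's method refines it to λ ≈ 1.8617. Dividing out (λ - (1.8617)) leaves approximately λ^2 + 3.8617λ + 17.189. For λ^2 + 3.8617λ + 17.189 the discriminant is -53.8438. It is negative, so the remaining roots are the complex-conjugate pair λ ≈ -1.9308 ± 3.6689i. Their product equals the constant term, so |λ|^2 ≈ 17.189 and |λ| ≈ 4.146.
Thus the eigenvalues (to 4 decimals) are 1.8617 (modulus 1.8617); -1.9308 ± 3.6689i (modulus 4.146). The spectral radius is the largest modulus: r(A) ≈ 4.146. (Cross-check: r(A) ≤ ||A||_2 ≈ 8.4568; equality holds whenever A is normal, though it can also hold for some non-normal A.)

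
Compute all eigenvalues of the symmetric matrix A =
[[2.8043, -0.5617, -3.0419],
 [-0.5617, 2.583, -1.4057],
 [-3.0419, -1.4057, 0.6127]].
sigma(A) ≈ {-2, 3, 5}

A is real symmetric, so its spectrum consists of real eigenvalues. Expanding the characteristic polynomial of the displayed matrix gives
  det(λ I - A) = p(λ) = λ^3 + (-6)λ^2 + (-1)λ + (30.001).
Solving p(λ) = 0 yields eigenvalues ≈ -2, 3, 5. (A is shown rounded to 4 decimals, so these recover the underlying integer eigenvalues to within that precision.)
Verification: the trace of A = 6 equals the sum of eigenvalues 6, and det(A) ≈ -30.0010 matches the eigenvalue product -30.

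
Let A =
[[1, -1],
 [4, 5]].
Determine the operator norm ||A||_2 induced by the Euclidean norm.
||A||_2 = sqrt((43 + sqrt(1525))/2) ≈ 6.4051 (= sqrt(largest eigenvalue of A^T A))

||A||_2 = sigma_max(A) = sqrt(lambda_max(A^T A)). Form the symmetric matrix M = A^T A =
[[17, 19],
 [19, 26]].
Its characteristic polynomial (trace, determinant of M give the coefficients) is
  p(λ) = det(λ I - M) = λ^2 - 43λ + 81.
For λ^2 - 43λ + 81 the discriminant is 1525. It is nonnegative but not a perfect square, so the roots are real and irrational: λ = (43 ± sqrt(1525))/2 ≈ 41.0256, 1.9744.
So the eigenvalues of A^T A are ≈ 1.9744, 41.0256 (all ≥ 0, as they must be for A^T A). The largest is λ_max = (43 + sqrt(1525))/2 ≈ 41.0256, hence ||A||_2 = sqrt(λ_max) = sqrt((43 + sqrt(1525))/2) ≈ 6.4051.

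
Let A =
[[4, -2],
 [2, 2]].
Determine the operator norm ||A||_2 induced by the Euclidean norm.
||A||_2 = sqrt((28 + sqrt(208))/2) ≈ 4.6056 (= sqrt(largest eigenvalue of A^T A))

||A||_2 = sigma_max(A) = sqrt(lambda_max(A^T A)). Form the symmetric matrix M = A^T A =
[[20, -4],
 [-4, 8]].
Its characteristic polynomial (trace, determinant of M give the coefficients) is
  p(λ) = det(λ I - M) = λ^2 - 28λ + 144.
For λ^2 - 28λ + 144 the discriminant is 208. It is nonnegative but not a perfect square, so the roots are real and irrational: λ = (28 ± sqrt(208))/2 ≈ 21.2111, 6.7889.
So the eigenvalues of A^T A are ≈ 6.7889, 21.2111 (all ≥ 0, as they must be for A^T A). The largest is λ_max = (28 + sqrt(208))/2 ≈ 21.2111, hence ||A||_2 = sqrt(λ_max) = sqrt((28 + sqrt(208))/2) ≈ 4.6056.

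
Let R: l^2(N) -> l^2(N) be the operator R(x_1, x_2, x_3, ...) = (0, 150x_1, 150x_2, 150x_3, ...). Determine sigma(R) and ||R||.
sigma(R) = closed disk {z in C : |z| ≤ 150}; ||R|| = 150

Note R = 150·U where U is the unit right shift (U x)_k = x_{k-1} (with x_0 := 0); so ||R|| = 150||U|| and sigma(R) = 150·sigma(U). ||R x||^2 = sum_{k≥1} |150x_k|^2 = 22500||x||^2, so ||R|| = 150 and sigma(R) ⊂ {|z| ≤ 150}. For any |lambda| < 150, the equation (R - lambda I) x = 0 forces x_1 = 0, then 150x_k = lambda x_{k+1} ⇒ x = 0, so R has no eigenvalues. But (R - lambda I) is not surjective for |lambda| < 150: solving (R - lambda I) x = e_1 would require x_n proportional to (lambda/150)^(-n), which is not in l^2. So every |lambda| < 150 lies in the residual spectrum. The boundary |lambda| = 150 is in the approximate point spectrum (the spectrum is closed). Hence sigma(R) is the closed disk of radius 150.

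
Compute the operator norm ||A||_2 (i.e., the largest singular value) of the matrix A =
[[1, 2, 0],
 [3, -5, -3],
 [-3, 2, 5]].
||A||_2 ≈ 8.6646 (= sqrt(largest eigenvalue of A^T A))

||A||_2 = sigma_max(A) = sqrt(lambda_max(A^T A)). Form the symmetric matrix M = A^T A =
[[19, -19, -24],
 [-19, 33, 25],
 [-24, 25, 34]].
Its characteristic polynomial (trace, sum of principal 2x2 minors, determinant of M give the coefficients) is
  p(λ) = det(λ I - M) = λ^3 - 86λ^2 + 833λ - 961.
No integer candidate from the rational root theorem (±divisors of 961) is a root, so the roots are irrational. The cubic discriminant is Δ = 1589224689 > 0, so there are three distinct real roots. p(1) = -213 and p(2) = 369 have opposite signs, so a root lies in (1, 2); Newton's method refines it to λ ≈ 1.3347. p(9) = 299 and p(10) = -231 have opposite signs, so a root lies in (9, 10); Newton's method refines it to λ ≈ 9.5903. p(75) = -361 and p(76) = 4587 have opposite signs, so a root lies in (75, 76); Newton's method refines it to λ ≈ 75.0749. Check (Vieta): the three roots sum to 86, matching tr M = 86.
So the eigenvalues of A^T A are ≈ 1.3347, 9.5903, 75.0749 (all ≥ 0, as they must be for A^T A). The largest is λ_max ≈ 75.0749, hence ||A||_2 = sqrt(λ_max) ≈ 8.6646.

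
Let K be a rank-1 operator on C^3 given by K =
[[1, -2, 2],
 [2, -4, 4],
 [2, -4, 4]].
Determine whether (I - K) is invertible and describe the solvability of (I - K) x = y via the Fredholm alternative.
(I - K) is singular (det(I - K) = 0, i.e. 1 ∈ sigma(K)). (I - K) x = y is solvable iff y ⊥ ker((I - K)^*) = span{(1, -2, 2)}, i.e. iff y_1 - 2y_2 + 2y_3 = 0. When solvable, the solutions are x = y + c·(1, 2, 2), c arbitrary (ker(I - K) = span{(1, 2, 2)}, dimension 1).

K has rank 1, so it is an outer product K = u v^T: every row of K is a multiple of one row vector. Reading off the entries, u = (1, 2, 2) and v = (1, -2, 2) (row i of K equals u_i·v^T). A rank-one matrix u v^T satisfies K u = u (v·u) and kills the (2)-dimensional subspace v^⊥, so its characteristic polynomial is lambda^2 (lambda - v·u) with v·u = tr K = 1. Hence the eigenvalues of I - K are 1 (multiplicity 2) and 1 - (1) = 0, so det(I - K) = 0. (Direct check: I - K =
[[0, 2, -2],
 [-2, 5, -4],
 [-2, 4, -3]]
has determinant 0.) So 1 is an eigenvalue of K and (I - K) is not invertible. The finite-dimensional Fredholm alternative says: either (I - K) is invertible, or ker(I - K) ≠ {0} and then range(I - K) = ker((I - K)^*)^⊥, with dim ker(I - K) = dim ker((I - K)^*). We are in the second case, so we need both kernels. Kernel of I - K: (I - K) u = u - u (v·u) = u - u = 0, so ker(I - K) = span{u} = span{(1, 2, 2)} (it is exactly 1-dimensional because rank(I - K) = 2). Kernel of the adjoint: K is real, so (I - K)^* = I - K^T = I - v u^T, and (I - v u^T) v = v - v (u·v) = 0; hence ker((I - K)^*) = span{v} = span{(1, -2, 2)}. Therefore (I - K) x = y is solvable iff <y, v> = 0, i.e. iff y_1 - 2y_2 + 2y_3 = 0. When this holds, K y = u (v·y) = 0, so (I - K) y = y and x = y is a particular solution; the full solution set is the line x = y + c·u = y + c·(1, 2, 2), c ∈ C.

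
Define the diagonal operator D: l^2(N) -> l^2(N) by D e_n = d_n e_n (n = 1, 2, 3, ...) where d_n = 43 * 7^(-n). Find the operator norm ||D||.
||D|| = 43/7 (attained at n = 1)

For D diagonal, ||D|| = sup_n |d_n|. The sequence d_n = 43 * 7^(-n) is positive and strictly decreasing (ratio 7^(-1) < 1), so the supremum is d_1 = 43/7. Hence ||D|| = 43/7.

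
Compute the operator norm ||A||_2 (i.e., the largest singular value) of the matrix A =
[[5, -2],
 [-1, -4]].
||A||_2 = sqrt((46 + sqrt(180))/2) ≈ 5.4505 (= sqrt(largest eigenvalue of A^T A))

||A||_2 = sigma_max(A) = sqrt(lambda_max(A^T A)). Form the symmetric matrix M = A^T A =
[[26, -6],
 [-6, 20]].
Its characteristic polynomial (trace, determinant of M give the coefficients) is
  p(λ) = det(λ I - M) = λ^2 - 46λ + 484.
For λ^2 - 46λ + 484 the discriminant is 180. It is nonnegative but not a perfect square, so the roots are real and irrational: λ = (46 ± sqrt(180))/2 ≈ 29.7082, 16.2918.
So the eigenvalues of A^T A are ≈ 16.2918, 29.7082 (all ≥ 0, as they must be for A^T A). The largest is λ_max = (46 + sqrt(180))/2 ≈ 29.7082, hence ||A||_2 = sqrt(λ_max) = sqrt((46 + sqrt(180))/2) ≈ 5.4505.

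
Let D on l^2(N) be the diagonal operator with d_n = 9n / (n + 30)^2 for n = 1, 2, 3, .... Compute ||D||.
||D|| = 3/40 (attained at n = 30)

For D diagonal, ||D|| = sup_n |d_n|. Treat f(x) = 9x / (x + 30)^2 for real x > 0. By the quotient rule, f'(x) = 9(30 - x)/(x + 30)^3, which is positive for x < 30 and negative for x > 30. So f has a unique maximum at x = 30, and since 30 is a positive integer, the supremum over n ≥ 1 is attained at n = 30: d_30 = 9·30/(30 + 30)^2 = 9·30/3600 = 3/40. Hence ||D|| = 3/40.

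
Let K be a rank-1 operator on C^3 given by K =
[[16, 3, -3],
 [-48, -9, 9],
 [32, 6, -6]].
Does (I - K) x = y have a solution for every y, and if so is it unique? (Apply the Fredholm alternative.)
(I - K) is singular (det(I - K) = 0, i.e. 1 ∈ sigma(K)). (I - K) x = y is solvable iff y ⊥ ker((I - K)^*) = span{(16, 3, -3)}, i.e. iff 16y_1 + 3y_2 - 3y_3 = 0. When solvable, the solutions are x = y + c·(1, -3, 2), c arbitrary (ker(I - K) = span{(1, -3, 2)}, dimension 1).

K has rank 1, so it is an outer product K = u v^T: every row of K is a multiple of one row vector. Reading off the entries, u = (1, -3, 2) and v = (16, 3, -3) (row i of K equals u_i·v^T). A rank-one matrix u v^T satisfies K u = u (v·u) and kills the (2)-dimensional subspace v^⊥, so its characteristic polynomial is lambda^2 (lambda - v·u) with v·u = tr K = 1. Hence the eigenvalues of I - K are 1 (multiplicity 2) and 1 - (1) = 0, so det(I - K) = 0. (Direct check: I - K =
[[-15, -3, 3],
 [48, 10, -9],
 [-32, -6, 7]]
has determinant 0.) So 1 is an eigenvalue of K and (I - K) is not invertible. The finite-dimensional Fredholm alternative says: either (I - K) is invertible, or ker(I - K) ≠ {0} and then range(I - K) = ker((I - K)^*)^⊥, with dim ker(I - K) = dim ker((I - K)^*). We are in the second case, so we need both kernels. Kernel of I - K: (I - K) u = u - u (v·u) = u - u = 0, so ker(I - K) = span{u} = span{(1, -3, 2)} (it is exactly 1-dimensional because rank(I - K) = 2). Kernel of the adjoint: K is real, so (I - K)^* = I - K^T = I - v u^T, and (I - v u^T) v = v - v (u·v) = 0; hence ker((I - K)^*) = span{v} = span{(16, 3, -3)}. Therefore (I - K) x = y is solvable iff <y, v> = 0, i.e. iff 16y_1 + 3y_2 - 3y_3 = 0. When this holds, K y = u (v·y) = 0, so (I - K) y = y and x = y is a particular solution; the full solution set is the line x = y + c·u = y + c·(1, -3, 2), c ∈ C.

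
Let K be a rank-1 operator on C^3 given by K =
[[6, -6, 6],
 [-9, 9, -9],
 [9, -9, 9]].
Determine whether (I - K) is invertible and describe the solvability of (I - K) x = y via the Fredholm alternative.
(I - K) is invertible (det(I - K) = -23 ≠ 0), so for every y in C^3 the equation (I - K) x = y has a unique solution.

K has rank 1, so it is an outer product K = u v^T: every row of K is a multiple of one row vector. Reading off the entries, u = (-2, 3, -3) and v = (-3, 3, -3) (row i of K equals u_i·v^T). A rank-one matrix u v^T satisfies K u = u (v·u) and kills the (2)-dimensional subspace v^⊥, so its characteristic polynomial is lambda^2 (lambda - v·u) with v·u = tr K = 24. Hence the eigenvalues of I - K are 1 (multiplicity 2) and 1 - (24) = -23, so det(I - K) = -23. (Direct check: I - K =
[[-5, 6, -6],
 [9, -8, 9],
 [-9, 9, -8]]
has determinant -23.) The finite-dimensional Fredholm alternative says: either (I - K) is invertible, or ker(I - K) ≠ {0} and then range(I - K) = ker((I - K)^*)^⊥, with dim ker(I - K) = dim ker((I - K)^*). Since det(I - K) ≠ 0, 1 is not an eigenvalue of K and ker(I - K) = {0}, so we are in the first case: for every y there is a unique x = (I - K)^(-1) y. Explicitly, by the Sherman–Morrison formula, (I - u v^T)^(-1) = I + u v^T/(1 - v·u), i.e. (I - K)^(-1) = I + K/(-23).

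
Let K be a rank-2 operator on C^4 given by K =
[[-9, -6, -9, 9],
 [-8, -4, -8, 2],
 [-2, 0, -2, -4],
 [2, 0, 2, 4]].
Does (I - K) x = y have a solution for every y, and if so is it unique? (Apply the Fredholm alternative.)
(I - K) is invertible (det(I - K) = -62 ≠ 0), so for every y in C^4 the equation (I - K) x = y has a unique solution.

K has rank 2 and factors as K = U V^T = u1 v1^T + u2 v2^T with u1 = (0, 2, 2, -2), v1 = (-1, 0, -1, -2), u2 = (3, 2, 0, 0), v2 = (-3, -2, -3, 3) (multiplying out reproduces the displayed K). The nonzero eigenvalues of U V^T coincide with those of the 2 x 2 matrix G = V^T U = [[v1·u1, v1·u2], [v2·u1, v2·u2]] = [[2, -3], [-16, -13]], and by the Sylvester determinant identity det(I_4 - U V^T) = det(I_2 - V^T U) = det([[-1, 3], [16, 14]]) = (-1)(14) - (3)(16) = -62. (Direct check: I - K =
[[10, 6, 9, -9],
 [8, 5, 8, -2],
 [2, 0, 3, 4],
 [-2, 0, -2, -3]]
has determinant -62.) The finite-dimensional Fredholm alternative says: either (I - K) is invertible, or ker(I - K) ≠ {0} and then range(I - K) = ker((I - K)^*)^⊥, with dim ker(I - K) = dim ker((I - K)^*). Since det(I - K) ≠ 0, 1 is not an eigenvalue of K and ker(I - K) = {0}, so we are in the first case: for every y there is a unique x = (I - K)^(-1) y. (Explicitly, by the Woodbury identity, (I - U V^T)^(-1) = I + U (I_2 - G)^(-1) V^T.)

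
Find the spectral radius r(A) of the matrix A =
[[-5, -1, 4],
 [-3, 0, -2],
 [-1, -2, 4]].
r(A) ≈ 4.9176

The eigenvalues of A are the roots of its characteristic polynomial. With M = A (coefficients from the trace, the sum of principal 2x2 minors, and det A):
  p(λ) = det(λ I - M) = λ^3 + λ^2 - 23λ - 30.
No integer candidate from the rational root theorem (±divisors of 30) is a root, so the roots are irrational. The cubic discriminant is Δ = 37437 > 0, so there are three distinct real roots. p(-5) = -15 and p(-4) = 14 have opposite signs, so a root lies in (-5, -4); Newton's method refines it to λ ≈ -4.5879. p(-2) = 12 and p(-1) = -7 have opposite signs, so a root lies in (-2, -1); Newton's method refines it to λ ≈ -1.3297. p(4) = -42 and p(5) = 5 have opposite signs, so a root lies in (4, 5); Newton's method refines it to λ ≈ 4.9176. Check (Vieta): the three roots sum to -1, matching tr M = -1.
Thus the eigenvalues (to 4 decimals) are -4.5879 (modulus 4.5879); -1.3297 (modulus 1.3297); 4.9176 (modulus 4.9176). The spectral radius is the largest modulus: r(A) ≈ 4.9176. (Cross-check: r(A) ≤ ||A||_2 ≈ 7.5512; equality holds whenever A is normal, though it can also hold for some non-normal A.)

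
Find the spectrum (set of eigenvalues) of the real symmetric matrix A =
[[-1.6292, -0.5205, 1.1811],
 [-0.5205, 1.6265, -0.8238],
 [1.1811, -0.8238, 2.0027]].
sigma(A) ≈ {-2, 1, 3}

A is real symmetric, so its spectrum consists of real eigenvalues. Expanding the characteristic polynomial of the displayed matrix gives
  det(λ I - A) = p(λ) = λ^3 + (-2)λ^2 + (-5)λ + (6).
Solving p(λ) = 0 yields eigenvalues ≈ -2, 1, 3. (A is shown rounded to 4 decimals, so these recover the underlying integer eigenvalues to within that precision.)
Verification: the trace of A = 2 equals the sum of eigenvalues 2, and det(A) ≈ -5.9999 matches the eigenvalue product -6.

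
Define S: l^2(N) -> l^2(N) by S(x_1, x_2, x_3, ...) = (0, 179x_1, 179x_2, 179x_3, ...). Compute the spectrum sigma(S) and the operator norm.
sigma(S) = closed disk {z in C : |z| ≤ 179}; ||S|| = 179

Note S = 179·U where U is the unit right shift (U x)_k = x_{k-1} (with x_0 := 0); so ||S|| = 179||U|| and sigma(S) = 179·sigma(U). ||S x||^2 = sum_{k≥1} |179x_k|^2 = 32041||x||^2, so ||S|| = 179 and sigma(S) ⊂ {|z| ≤ 179}. For any |lambda| < 179, the equation (S - lambda I) x = 0 forces x_1 = 0, then 179x_k = lambda x_{k+1} ⇒ x = 0, so S has no eigenvalues. But (S - lambda I) is not surjective for |lambda| < 179: solving (S - lambda I) x = e_1 would require x_n proportional to (lambda/179)^(-n), which is not in l^2. So every |lambda| < 179 lies in the residual spectrum. The boundary |lambda| = 179 is in the approximate point spectrum (the spectrum is closed). Hence sigma(S) is the closed disk of radius 179.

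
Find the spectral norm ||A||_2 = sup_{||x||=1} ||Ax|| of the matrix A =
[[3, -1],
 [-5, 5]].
||A||_2 = sqrt((60 + sqrt(3200))/2) ≈ 7.6344 (= sqrt(largest eigenvalue of A^T A))

||A||_2 = sigma_max(A) = sqrt(lambda_max(A^T A)). Form the symmetric matrix M = A^T A =
[[34, -28],
 [-28, 26]].
Its characteristic polynomial (trace, determinant of M give the coefficients) is
  p(λ) = det(λ I - M) = λ^2 - 60λ + 100.
For λ^2 - 60λ + 100 the discriminant is 3200. It is nonnegative but not a perfect square, so the roots are real and irrational: λ = (60 ± sqrt(3200))/2 ≈ 58.2843, 1.7157.
So the eigenvalues of A^T A are ≈ 1.7157, 58.2843 (all ≥ 0, as they must be for A^T A). The largest is λ_max = (60 + sqrt(3200))/2 ≈ 58.2843, hence ||A||_2 = sqrt(λ_max) = sqrt((60 + sqrt(3200))/2) ≈ 7.6344.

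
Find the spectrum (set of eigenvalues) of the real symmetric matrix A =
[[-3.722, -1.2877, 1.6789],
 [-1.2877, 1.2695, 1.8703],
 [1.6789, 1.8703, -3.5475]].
sigma(A) ≈ {-6, -2, 2}

A is real symmetric, so its spectrum consists of real eigenvalues. Expanding the characteristic polynomial of the displayed matrix gives
  det(λ I - A) = p(λ) = λ^3 + (6)λ^2 + (-4)λ + (-23.999).
Solving p(λ) = 0 yields eigenvalues ≈ -6, -2, 2. (A is shown rounded to 4 decimals, so these recover the underlying integer eigenvalues to within that precision.)
Verification: the trace of A = -6 equals the sum of eigenvalues -6, and det(A) ≈ 23.9990 matches the eigenvalue product 24.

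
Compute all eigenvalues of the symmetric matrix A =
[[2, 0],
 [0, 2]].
sigma(A) ≈ {2} (2 with multiplicity 2)

A is real symmetric, so its spectrum consists of real eigenvalues. Expanding the characteristic polynomial of the displayed matrix gives
  det(λ I - A) = p(λ) = λ^2 + (-4)λ + (4).
Solving p(λ) = 0 yields eigenvalues ≈ 2, 2. (A is shown rounded to 4 decimals, so these recover the underlying integer eigenvalues to within that precision.)
Verification: the trace of A = 4 equals the sum of eigenvalues 4, and det(A) ≈ 4.0000 matches the eigenvalue product 4.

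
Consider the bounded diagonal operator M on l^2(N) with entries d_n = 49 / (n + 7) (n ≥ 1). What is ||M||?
||M|| = 49/8 (attained at n = 1)

For M diagonal, ||M|| = sup_n |d_n| = sup_n 49/(n + 7). This is positive and strictly decreasing in n, so the supremum is attained at n = 1: d_1 = 49/(1 + 7) = 49/8. Hence ||M|| = 49/8.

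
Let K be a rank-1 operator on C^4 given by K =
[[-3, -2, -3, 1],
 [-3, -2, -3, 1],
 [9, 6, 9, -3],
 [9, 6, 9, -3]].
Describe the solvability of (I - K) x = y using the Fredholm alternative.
(I - K) is singular (det(I - K) = 0, i.e. 1 ∈ sigma(K)). (I - K) x = y is solvable iff y ⊥ ker((I - K)^*) = span{(-3, -2, -3, 1)}, i.e. iff -3y_1 - 2y_2 - 3y_3 + y_4 = 0. When solvable, the solutions are x = y + c·(1, 1, -3, -3), c arbitrary (ker(I - K) = span{(1, 1, -3, -3)}, dimension 1).

K has rank 1, so it is an outer product K = u v^T: every row of K is a multiple of one row vector. Reading off the entries, u = (1, 1, -3, -3) and v = (-3, -2, -3, 1) (row i of K equals u_i·v^T). A rank-one matrix u v^T satisfies K u = u (v·u) and kills the (3)-dimensional subspace v^⊥, so its characteristic polynomial is lambda^3 (lambda - v·u) with v·u = tr K = 1. Hence the eigenvalues of I - K are 1 (multiplicity 3) and 1 - (1) = 0, so det(I - K) = 0. (Direct check: I - K =
[[4, 2, 3, -1],
 [3, 3, 3, -1],
 [-9, -6, -8, 3],
 [-9, -6, -9, 4]]
has determinant 0.) So 1 is an eigenvalue of K and (I - K) is not invertible. The finite-dimensional Fredholm alternative says: either (I - K) is invertible, or ker(I - K) ≠ {0} and then range(I - K) = ker((I - K)^*)^⊥, with dim ker(I - K) = dim ker((I - K)^*). We are in the second case, so we need both kernels. Kernel of I - K: (I - K) u = u - u (v·u) = u - u = 0, so ker(I - K) = span{u} = span{(1, 1, -3, -3)} (it is exactly 1-dimensional because rank(I - K) = 3). Kernel of the adjoint: K is real, so (I - K)^* = I - K^T = I - v u^T, and (I - v u^T) v = v - v (u·v) = 0; hence ker((I - K)^*) = span{v} = span{(-3, -2, -3, 1)}. Therefore (I - K) x = y is solvable iff <y, v> = 0, i.e. iff -3y_1 - 2y_2 - 3y_3 + y_4 = 0. When this holds, K y = u (v·y) = 0, so (I - K) y = y and x = y is a particular solution; the full solution set is the line x = y + c·u = y + c·(1, 1, -3, -3), c ∈ C.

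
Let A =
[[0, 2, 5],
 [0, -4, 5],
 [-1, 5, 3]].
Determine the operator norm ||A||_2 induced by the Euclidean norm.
||A||_2 ≈ 7.8056 (= sqrt(largest eigenvalue of A^T A))

||A||_2 = sigma_max(A) = sqrt(lambda_max(A^T A)). Form the symmetric matrix M = A^T A =
[[1, -5, -3],
 [-5, 45, 5],
 [-3, 5, 59]].
Its characteristic polynomial (trace, sum of principal 2x2 minors, determinant of M give the coefficients) is
  p(λ) = det(λ I - M) = λ^3 - 105λ^2 + 2700λ - 900.
No integer candidate from the rational root theorem (±divisors of 900) is a root, so the roots are irrational. The cubic discriminant is Δ = 2043630000 > 0, so there are three distinct real roots. p(0) = -900 and p(1) = 1696 have opposite signs, so a root lies in (0, 1); Newton's method refines it to λ ≈ 0.3378. p(43) = 562 and p(44) = -196 have opposite signs, so a root lies in (43, 44); Newton's method refines it to λ ≈ 43.7348. p(60) = -900 and p(61) = 76 have opposite signs, so a root lies in (60, 61); Newton's method refines it to λ ≈ 60.9274. Check (Vieta): the three roots sum to 105, matching tr M = 105.
So the eigenvalues of A^T A are ≈ 0.3378, 43.7348, 60.9274 (all ≥ 0, as they must be for A^T A). The largest is λ_max ≈ 60.9274, hence ||A||_2 = sqrt(λ_max) ≈ 7.8056.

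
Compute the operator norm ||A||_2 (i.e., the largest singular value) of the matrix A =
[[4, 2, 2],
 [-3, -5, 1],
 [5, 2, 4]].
||A||_2 ≈ 9.2097 (= sqrt(largest eigenvalue of A^T A))

||A||_2 = sigma_max(A) = sqrt(lambda_max(A^T A)). Form the symmetric matrix M = A^T A =
[[50, 33, 25],
 [33, 33, 7],
 [25, 7, 21]].
Its characteristic polynomial (trace, sum of principal 2x2 minors, determinant of M give the coefficients) is
  p(λ) = det(λ I - M) = λ^3 - 104λ^2 + 1630λ - 256.
No integer candidate from the rational root theorem (±divisors of 256) is a root, so the roots are irrational. The cubic discriminant is Δ = 11041560352 > 0, so there are three distinct real roots. p(0) = -256 and p(1) = 1271 have opposite signs, so a root lies in (0, 1); Newton's method refines it to λ ≈ 0.1587. p(19) = 29 and p(20) = -1256 have opposite signs, so a root lies in (19, 20); Newton's method refines it to λ ≈ 19.0234. p(84) = -4456 and p(85) = 1019 have opposite signs, so a root lies in (84, 85); Newton's method refines it to λ ≈ 84.818. Check (Vieta): the three roots sum to 104, matching tr M = 104.
So the eigenvalues of A^T A are ≈ 0.1587, 19.0234, 84.818 (all ≥ 0, as they must be for A^T A). The largest is λ_max ≈ 84.818, hence ||A||_2 = sqrt(λ_max) ≈ 9.2097.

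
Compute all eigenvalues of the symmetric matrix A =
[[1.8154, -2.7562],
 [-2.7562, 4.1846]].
sigma(A) ≈ {0, 6}

A is real symmetric, so its spectrum consists of real eigenvalues. Expanding the characteristic polynomial of the displayed matrix gives
  det(λ I - A) = p(λ) = λ^2 + (-6)λ + (0).
Solving p(λ) = 0 yields eigenvalues ≈ 0, 6. (A is shown rounded to 4 decimals, so these recover the underlying integer eigenvalues to within that precision.)
Verification: the trace of A = 6 equals the sum of eigenvalues 6, and det(A) ≈ 0.0001 matches the eigenvalue product 0.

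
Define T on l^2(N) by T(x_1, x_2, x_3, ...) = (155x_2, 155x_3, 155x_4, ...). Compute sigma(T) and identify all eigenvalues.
sigma(T) = closed disk {z in C : |z| ≤ 155}; sigma_p(T) = open disk {z in C : |z| < 155}

Note T = 155·V where V is the unit left shift (V x)_k = x_{k+1}; so sigma(T) = 155·sigma(V) and ||T|| = 155||V||. ||T x||^2 = 24025sum_{k≥2} |x_k|^2 ≤ 24025||x||^2, with equality on {x : x_1 = 0}, so ||T|| = 155. For any lambda with |lambda| < 155, set r = lambda/155 (|r| < 1); the vector x = (1, r, r^2, ...) is in l^2 and satisfies T x = 155(r, r^2, ...) = lambda x, so lambda is an eigenvalue. On the boundary |lambda| = 155 the geometric series diverges, so no l^2 eigenvector exists, but these lambda lie in the approximate point spectrum. Hence sigma(T) is the closed disk of radius 155 and sigma_p(T) is the open disk.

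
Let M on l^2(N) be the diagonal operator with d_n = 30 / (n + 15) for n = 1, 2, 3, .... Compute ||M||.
||M|| = 15/8 (attained at n = 1)

For M diagonal, ||M|| = sup_n |d_n| = sup_n 30/(n + 15). This is positive and strictly decreasing in n, so the supremum is attained at n = 1: d_1 = 30/(1 + 15) = 15/8. Hence ||M|| = 15/8.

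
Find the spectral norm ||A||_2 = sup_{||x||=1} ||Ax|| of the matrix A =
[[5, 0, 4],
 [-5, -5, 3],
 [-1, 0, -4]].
||A||_2 ≈ 8.135 (= sqrt(largest eigenvalue of A^T A))

||A||_2 = sigma_max(A) = sqrt(lambda_max(A^T A)). Form the symmetric matrix M = A^T A =
[[51, 25, 9],
 [25, 25, -15],
 [9, -15, 41]].
Its characteristic polynomial (trace, sum of principal 2x2 minors, determinant of M give the coefficients) is
  p(λ) = det(λ I - M) = λ^3 - 117λ^2 + 3460λ - 6400.
No integer candidate from the rational root theorem (±divisors of 6400) is a root, so the roots are irrational. The cubic discriminant is Δ = 2720339600 > 0, so there are three distinct real roots. p(1) = -3056 and p(2) = 60 have opposite signs, so a root lies in (1, 2); Newton's method refines it to λ ≈ 1.98. p(48) = 704 and p(49) = -128 have opposite signs, so a root lies in (48, 49); Newton's method refines it to λ ≈ 48.8415. p(66) = -196 and p(67) = 970 have opposite signs, so a root lies in (66, 67); Newton's method refines it to λ ≈ 66.1784. Check (Vieta): the three roots sum to 117, matching tr M = 117.
So the eigenvalues of A^T A are ≈ 1.98, 48.8415, 66.1784 (all ≥ 0, as they must be for A^T A). The largest is λ_max ≈ 66.1784, hence ||A||_2 = sqrt(λ_max) ≈ 8.135.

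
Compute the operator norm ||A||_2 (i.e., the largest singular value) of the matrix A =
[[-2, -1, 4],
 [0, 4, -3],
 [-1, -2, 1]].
||A||_2 ≈ 6.6303 (= sqrt(largest eigenvalue of A^T A))

||A||_2 = sigma_max(A) = sqrt(lambda_max(A^T A)). Form the symmetric matrix M = A^T A =
[[5, 4, -9],
 [4, 21, -18],
 [-9, -18, 26]].
Its characteristic polynomial (trace, sum of principal 2x2 minors, determinant of M give the coefficients) is
  p(λ) = det(λ I - M) = λ^3 - 52λ^2 + 360λ - 289.
No integer candidate from the rational root theorem (±divisors of 289) is a root, so the roots are irrational. The cubic discriminant is Δ = 96397925 > 0, so there are three distinct real roots. p(0) = -289 and p(1) = 20 have opposite signs, so a root lies in (0, 1); Newton's method refines it to λ ≈ 0.9239. p(7) = 26 and p(8) = -225 have opposite signs, so a root lies in (7, 8); Newton's method refines it to λ ≈ 7.1158. p(43) = -1450 and p(44) = 63 have opposite signs, so a root lies in (43, 44); Newton's method refines it to λ ≈ 43.9603. Check (Vieta): the three roots sum to 52, matching tr M = 52.
So the eigenvalues of A^T A are ≈ 0.9239, 7.1158, 43.9603 (all ≥ 0, as they must be for A^T A). The largest is λ_max ≈ 43.9603, hence ||A||_2 = sqrt(λ_max) ≈ 6.6303.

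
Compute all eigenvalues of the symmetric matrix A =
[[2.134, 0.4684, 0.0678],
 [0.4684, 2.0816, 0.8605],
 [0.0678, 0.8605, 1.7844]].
sigma(A) ≈ {1, 2, 3}

A is real symmetric, so its spectrum consists of real eigenvalues. Expanding the characteristic polynomial of the displayed matrix gives
  det(λ I - A) = p(λ) = λ^3 + (-6)λ^2 + (11)λ + (-6).
Solving p(λ) = 0 yields eigenvalues ≈ 1, 2, 3. (A is shown rounded to 4 decimals, so these recover the underlying integer eigenvalues to within that precision.)
Verification: the trace of A = 6 equals the sum of eigenvalues 6, and det(A) ≈ 6.0000 matches the eigenvalue product 6.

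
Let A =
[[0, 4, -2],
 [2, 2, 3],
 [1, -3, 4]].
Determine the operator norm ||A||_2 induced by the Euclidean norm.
||A||_2 ≈ 6.6403 (= sqrt(largest eigenvalue of A^T A))

||A||_2 = sigma_max(A) = sqrt(lambda_max(A^T A)). Form the symmetric matrix M = A^T A =
[[5, 1, 10],
 [1, 29, -14],
 [10, -14, 29]].
Its characteristic polynomial (trace, sum of principal 2x2 minors, determinant of M give the coefficients) is
  p(λ) = det(λ I - M) = λ^3 - 63λ^2 + 834λ - 16.
No integer candidate from the rational root theorem (±divisors of 16) is a root, so the roots are irrational. The cubic discriminant is Δ = 439409124 > 0, so there are three distinct real roots. p(0) = -16 and p(1) = 756 have opposite signs, so a root lies in (0, 1); Newton's method refines it to λ ≈ 0.0192. p(18) = 416 and p(19) = -54 have opposite signs, so a root lies in (18, 19); Newton's method refines it to λ ≈ 18.8866. p(44) = -104 and p(45) = 1064 have opposite signs, so a root lies in (44, 45); Newton's method refines it to λ ≈ 44.0942. Check (Vieta): the three roots sum to 63, matching tr M = 63.
So the eigenvalues of A^T A are ≈ 0.0192, 18.8866, 44.0942 (all ≥ 0, as they must be for A^T A). The largest is λ_max ≈ 44.0942, hence ||A||_2 = sqrt(λ_max) ≈ 6.6403.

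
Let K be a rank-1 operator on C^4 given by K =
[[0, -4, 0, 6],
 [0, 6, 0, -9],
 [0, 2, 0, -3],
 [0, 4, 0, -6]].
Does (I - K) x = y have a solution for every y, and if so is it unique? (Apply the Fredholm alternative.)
(I - K) is invertible (det(I - K) = 1 ≠ 0), so for every y in C^4 the equation (I - K) x = y has a unique solution.

K has rank 1, so it is an outer product K = u v^T: every row of K is a multiple of one row vector. Reading off the entries, u = (-2, 3, 1, 2) and v = (0, 2, 0, -3) (row i of K equals u_i·v^T). A rank-one matrix u v^T satisfies K u = u (v·u) and kills the (3)-dimensional subspace v^⊥, so its characteristic polynomial is lambda^3 (lambda - v·u) with v·u = tr K = 0. Hence the eigenvalues of I - K are 1 (multiplicity 3) and 1 - (0) = 1, so det(I - K) = 1. (Direct check: I - K =
[[1, 4, 0, -6],
 [0, -5, 0, 9],
 [0, -2, 1, 3],
 [0, -4, 0, 7]]
has determinant 1.) The finite-dimensional Fredholm alternative says: either (I - K) is invertible, or ker(I - K) ≠ {0} and then range(I - K) = ker((I - K)^*)^⊥, with dim ker(I - K) = dim ker((I - K)^*). Since det(I - K) ≠ 0, 1 is not an eigenvalue of K and ker(I - K) = {0}, so we are in the first case: for every y there is a unique x = (I - K)^(-1) y. Explicitly, by the Sherman–Morrison formula, (I - u v^T)^(-1) = I + u v^T/(1 - v·u), i.e. (I - K)^(-1) = I + K.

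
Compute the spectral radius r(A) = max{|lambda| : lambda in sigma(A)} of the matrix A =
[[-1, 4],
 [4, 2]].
r(A) = (1 + sqrt(73))/2 ≈ 4.772

The eigenvalues of A are the roots of its characteristic polynomial. With M = A (coefficients from the trace and determinant):
  p(λ) = det(λ I - M) = λ^2 - λ - 18.
For λ^2 - λ - 18 the discriminant is 73. It is nonnegative but not a perfect square, so the roots are real and irrational: λ = (1 ± sqrt(73))/2 ≈ 4.772, -3.772.
Thus the eigenvalues (to 4 decimals) are 4.772 (modulus 4.772); -3.772 (modulus 3.772). The spectral radius is the largest modulus: r(A) = (1 + sqrt(73))/2 ≈ 4.772. (Cross-check: r(A) ≤ ||A||_2 ≈ 4.772; equality holds whenever A is normal, though it can also hold for some non-normal A.)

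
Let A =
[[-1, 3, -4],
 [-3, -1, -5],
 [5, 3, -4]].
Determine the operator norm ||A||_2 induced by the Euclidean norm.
||A||_2 ≈ 8.1515 (= sqrt(largest eigenvalue of A^T A))

||A||_2 = sigma_max(A) = sqrt(lambda_max(A^T A)). Form the symmetric matrix M = A^T A =
[[35, 15, -1],
 [15, 19, -19],
 [-1, -19, 57]].
Its characteristic polynomial (trace, sum of principal 2x2 minors, determinant of M give the coefficients) is
  p(λ) = det(λ I - M) = λ^3 - 111λ^2 + 3156λ - 12996.
No integer candidate from the rational root theorem (±divisors of 12996) is a root, so the roots are irrational. The cubic discriminant is Δ = 3275617104 > 0, so there are three distinct real roots. p(4) = -2084 and p(5) = 134 have opposite signs, so a root lies in (4, 5); Newton's method refines it to λ ≈ 4.937. p(39) = 576 and p(40) = -356 have opposite signs, so a root lies in (39, 40); Newton's method refines it to λ ≈ 39.6161. p(66) = -720 and p(67) = 940 have opposite signs, so a root lies in (66, 67); Newton's method refines it to λ ≈ 66.4469. Check (Vieta): the three roots sum to 111, matching tr M = 111.
So the eigenvalues of A^T A are ≈ 4.937, 39.6161, 66.4469 (all ≥ 0, as they must be for A^T A). The largest is λ_max ≈ 66.4469, hence ||A||_2 = sqrt(λ_max) ≈ 8.1515.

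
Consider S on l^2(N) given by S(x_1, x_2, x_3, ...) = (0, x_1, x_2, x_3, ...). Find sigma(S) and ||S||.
sigma(S) = closed disk {z in C : |z| ≤ 1}; ||S|| = 1

S is the unit right shift on l^2(N). ||S x||^2 = sum_{k≥1} |x_k|^2 = ||x||^2, so ||S|| = 1 and sigma(S) ⊂ {|z| ≤ 1}. For any |lambda| < 1, the equation (S - lambda I) x = 0 forces x_1 = 0, then x_k = lambda x_{k+1} ⇒ x = 0, so S has no eigenvalues. But (S - lambda I) is not surjective for |lambda| < 1: solving (S - lambda I) x = e_1 would require x_n proportional to lambda^(-n), which is not in l^2. So every |lambda| < 1 lies in the residual spectrum. The boundary |lambda| = 1 is in the approximate point spectrum (the spectrum is closed). Hence sigma(S) is the closed disk of radius 1.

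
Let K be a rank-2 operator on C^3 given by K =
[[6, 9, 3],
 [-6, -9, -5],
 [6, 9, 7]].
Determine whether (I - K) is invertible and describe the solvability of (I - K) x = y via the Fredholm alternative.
(I - K) is invertible (det(I - K) = 3 ≠ 0), so for every y in C^3 the equation (I - K) x = y has a unique solution.

K has rank 2 and factors as K = U V^T = u1 v1^T + u2 v2^T with u1 = (3, -1, -1), v1 = (0, 0, -1), u2 = (3, -3, 3), v2 = (2, 3, 2) (multiplying out reproduces the displayed K). The nonzero eigenvalues of U V^T coincide with those of the 2 x 2 matrix G = V^T U = [[v1·u1, v1·u2], [v2·u1, v2·u2]] = [[1, -3], [1, 3]], and by the Sylvester determinant identity det(I_3 - U V^T) = det(I_2 - V^T U) = det([[0, 3], [-1, -2]]) = (0)(-2) - (3)(-1) = 3. (Direct check: I - K =
[[-5, -9, -3],
 [6, 10, 5],
 [-6, -9, -6]]
has determinant 3.) The finite-dimensional Fredholm alternative says: either (I - K) is invertible, or ker(I - K) ≠ {0} and then range(I - K) = ker((I - K)^*)^⊥, with dim ker(I - K) = dim ker((I - K)^*). Since det(I - K) ≠ 0, 1 is not an eigenvalue of K and ker(I - K) = {0}, so we are in the first case: for every y there is a unique x = (I - K)^(-1) y. (Explicitly, by the Woodbury identity, (I - U V^T)^(-1) = I + U (I_2 - G)^(-1) V^T.)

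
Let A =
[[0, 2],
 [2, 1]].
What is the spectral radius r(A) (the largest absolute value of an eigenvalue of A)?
r(A) = (1 + sqrt(17))/2 ≈ 2.5616

The eigenvalues of A are the roots of its characteristic polynomial. With M = A (coefficients from the trace and determinant):
  p(λ) = det(λ I - M) = λ^2 - λ - 4.
For λ^2 - λ - 4 the discriminant is 17. It is nonnegative but not a perfect square, so the roots are real and irrational: λ = (1 ± sqrt(17))/2 ≈ 2.5616, -1.5616.
Thus the eigenvalues (to 4 decimals) are 2.5616 (modulus 2.5616); -1.5616 (modulus 1.5616). The spectral radius is the largest modulus: r(A) = (1 + sqrt(17))/2 ≈ 2.5616. (Cross-check: r(A) ≤ ||A||_2 ≈ 2.5616; equality holds whenever A is normal, though it can also hold for some non-normal A.)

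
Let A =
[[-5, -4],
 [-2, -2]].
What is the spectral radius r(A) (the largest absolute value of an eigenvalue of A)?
r(A) = (7 + sqrt(41))/2 ≈ 6.7016

The eigenvalues of A are the roots of its characteristic polynomial. With M = A (coefficients from the trace and determinant):
  p(λ) = det(λ I - M) = λ^2 + 7λ + 2.
For λ^2 + 7λ + 2 the discriminant is 41. It is nonnegative but not a perfect square, so the roots are real and irrational: λ = (-7 ± sqrt(41))/2 ≈ -0.2984, -6.7016.
Thus the eigenvalues (to 4 decimals) are -0.2984 (modulus 0.2984); -6.7016 (modulus 6.7016). The spectral radius is the largest modulus: r(A) = (7 + sqrt(41))/2 ≈ 6.7016. (Cross-check: r(A) ≤ ||A||_2 ≈ 6.9942; equality holds whenever A is normal, though it can also hold for some non-normal A.)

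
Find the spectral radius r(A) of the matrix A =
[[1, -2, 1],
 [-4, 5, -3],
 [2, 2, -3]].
r(A) ≈ 6.0538

The eigenvalues of A are the roots of its characteristic polynomial. With M = A (coefficients from the trace, the sum of principal 2x2 minors, and det A):
  p(λ) = det(λ I - M) = λ^3 - 3λ^2 - 17λ - 9.
No integer candidate from the rational root theorem (±divisors of 9) is a root, so the roots are irrational. The cubic discriminant is Δ = 10832 > 0, so there are three distinct real roots. p(-3) = -12 and p(-2) = 5 have opposite signs, so a root lies in (-3, -2); Newton's method refines it to λ ≈ -2.4459. p(-1) = 4 and p(0) = -9 have opposite signs, so a root lies in (-1, 0); Newton's method refines it to λ ≈ -0.6078. p(6) = -3 and p(7) = 68 have opposite signs, so a root lies in (6, 7); Newton's method refines it to λ ≈ 6.0538. Check (Vieta): the three roots sum to 3, matching tr M = 3.
Thus the eigenvalues (to 4 decimals) are -2.4459 (modulus 2.4459); -0.6078 (modulus 0.6078); 6.0538 (modulus 6.0538). The spectral radius is the largest modulus: r(A) ≈ 6.0538. (Cross-check: r(A) ≤ ||A||_2 ≈ 7.6961; equality holds whenever A is normal, though it can also hold for some non-normal A.)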